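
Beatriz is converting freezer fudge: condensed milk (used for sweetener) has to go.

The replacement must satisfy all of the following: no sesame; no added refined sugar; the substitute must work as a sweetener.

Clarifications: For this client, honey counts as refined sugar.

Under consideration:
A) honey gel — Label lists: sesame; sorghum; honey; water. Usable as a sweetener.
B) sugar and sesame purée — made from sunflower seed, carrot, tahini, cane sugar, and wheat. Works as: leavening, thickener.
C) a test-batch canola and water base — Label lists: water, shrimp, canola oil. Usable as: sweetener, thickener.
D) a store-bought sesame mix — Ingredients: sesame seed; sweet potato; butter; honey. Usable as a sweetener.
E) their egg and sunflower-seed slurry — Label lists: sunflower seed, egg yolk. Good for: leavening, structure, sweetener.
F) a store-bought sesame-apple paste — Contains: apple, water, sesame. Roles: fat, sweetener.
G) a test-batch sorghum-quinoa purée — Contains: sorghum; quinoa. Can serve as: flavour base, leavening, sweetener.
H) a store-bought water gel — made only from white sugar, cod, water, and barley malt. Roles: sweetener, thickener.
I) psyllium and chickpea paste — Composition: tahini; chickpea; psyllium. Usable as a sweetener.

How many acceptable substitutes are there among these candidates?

A: has honey, so not no-added-sugar; has sesame, so not sesame-free — no
B: not usable as a sweetener; has cane sugar, so not no-added-sugar (and 1 more) — no
C: only shrimp, canola oil, and water; none excluded — keep
D: has honey, so not no-added-sugar; has sesame seed, so not sesame-free — no
E: nothing on the exclusion list — keep
F: has sesame, so not sesame-free — reject
G: only sorghum and quinoa; none excluded — valid
H: has white sugar, so not no-added-sugar — reject
I: has tahini, so not sesame-free — reject

3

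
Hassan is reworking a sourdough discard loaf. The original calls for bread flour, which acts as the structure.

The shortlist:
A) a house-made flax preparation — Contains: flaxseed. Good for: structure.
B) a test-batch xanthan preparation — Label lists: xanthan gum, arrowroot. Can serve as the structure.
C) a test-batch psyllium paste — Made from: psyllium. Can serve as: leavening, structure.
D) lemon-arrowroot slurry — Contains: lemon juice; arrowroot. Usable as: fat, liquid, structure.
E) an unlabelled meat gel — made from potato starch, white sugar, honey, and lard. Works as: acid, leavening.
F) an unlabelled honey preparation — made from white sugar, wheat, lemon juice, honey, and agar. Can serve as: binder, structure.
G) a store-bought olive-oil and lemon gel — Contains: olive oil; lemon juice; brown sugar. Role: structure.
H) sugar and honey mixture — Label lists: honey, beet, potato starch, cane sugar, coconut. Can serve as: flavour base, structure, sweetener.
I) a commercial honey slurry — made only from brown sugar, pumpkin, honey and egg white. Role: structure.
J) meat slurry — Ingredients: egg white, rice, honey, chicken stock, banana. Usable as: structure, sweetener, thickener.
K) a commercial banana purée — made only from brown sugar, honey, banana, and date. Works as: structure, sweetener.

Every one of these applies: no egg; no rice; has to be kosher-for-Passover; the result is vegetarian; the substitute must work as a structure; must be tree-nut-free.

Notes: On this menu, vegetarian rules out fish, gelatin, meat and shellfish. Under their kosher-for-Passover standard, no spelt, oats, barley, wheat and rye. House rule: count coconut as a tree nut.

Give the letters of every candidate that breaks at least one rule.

E, F, H, I, J

A: no egg, no rice — keep
B: nothing on the exclusion list — valid
C: works as a structure, vegetarian, no egg — keep
D: every rule checks out — keep
E: not usable as a structure; has lard, so not vegetarian — out
F: has wheat, so not kosher-for-Passover — out
G: no egg, kosher-for-Passover — OK
H: has coconut, so not tree-nut-free — reject
I: has egg white, so not egg-free — out
J: has chicken stock, so not vegetarian; has egg white, so not egg-free (and 1 more) — no
K: every rule checks out — OK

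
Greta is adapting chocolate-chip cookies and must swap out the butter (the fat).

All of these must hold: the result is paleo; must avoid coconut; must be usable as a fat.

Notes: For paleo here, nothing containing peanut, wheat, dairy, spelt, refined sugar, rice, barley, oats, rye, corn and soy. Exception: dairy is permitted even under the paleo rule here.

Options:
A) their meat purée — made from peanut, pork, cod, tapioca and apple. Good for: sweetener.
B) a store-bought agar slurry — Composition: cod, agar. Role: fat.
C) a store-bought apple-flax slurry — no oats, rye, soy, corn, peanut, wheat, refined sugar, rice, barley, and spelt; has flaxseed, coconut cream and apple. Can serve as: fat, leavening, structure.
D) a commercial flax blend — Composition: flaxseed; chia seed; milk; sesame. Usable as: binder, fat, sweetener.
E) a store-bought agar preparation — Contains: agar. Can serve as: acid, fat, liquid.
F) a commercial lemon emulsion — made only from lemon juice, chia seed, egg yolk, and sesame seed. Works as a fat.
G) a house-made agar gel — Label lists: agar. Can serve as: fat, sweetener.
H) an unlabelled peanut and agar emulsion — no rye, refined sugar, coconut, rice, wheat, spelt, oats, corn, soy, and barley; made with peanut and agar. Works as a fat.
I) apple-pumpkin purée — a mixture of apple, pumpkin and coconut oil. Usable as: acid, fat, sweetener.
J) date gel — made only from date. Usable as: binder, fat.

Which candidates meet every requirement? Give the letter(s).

A: not usable as a fat; has peanut, so not paleo — no
B: nothing on the exclusion list — valid
C: has coconut cream, so not coconut-free — no
D: dairy is permitted under the paleo carve-out; nothing else excluded — keep
E: works as a fat, no coconut, paleo — valid
F: egg yolk and sesame seed etc. — none of it excluded — valid
G: only agar; none excluded — OK
H: has peanut, so not paleo — no
I: has coconut oil, so not coconut-free — no
J: only date; none excluded — valid

B, D, E, F, G, J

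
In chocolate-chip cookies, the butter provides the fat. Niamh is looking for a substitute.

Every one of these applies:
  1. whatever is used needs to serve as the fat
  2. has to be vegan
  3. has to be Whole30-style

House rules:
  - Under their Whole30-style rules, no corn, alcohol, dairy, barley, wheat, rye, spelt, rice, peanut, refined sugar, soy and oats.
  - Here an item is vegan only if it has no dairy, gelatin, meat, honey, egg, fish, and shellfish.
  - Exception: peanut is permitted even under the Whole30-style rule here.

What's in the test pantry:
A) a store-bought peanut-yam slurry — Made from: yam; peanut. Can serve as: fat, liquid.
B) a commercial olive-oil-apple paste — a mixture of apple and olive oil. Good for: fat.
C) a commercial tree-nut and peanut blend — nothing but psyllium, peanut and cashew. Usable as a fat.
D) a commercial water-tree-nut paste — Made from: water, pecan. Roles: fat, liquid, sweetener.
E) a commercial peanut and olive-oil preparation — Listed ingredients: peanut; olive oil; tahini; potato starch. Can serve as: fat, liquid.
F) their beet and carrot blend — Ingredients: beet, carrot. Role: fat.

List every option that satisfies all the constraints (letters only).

A: peanut is permitted under the Whole30-style carve-out; nothing else excluded — keep
B: all constraints satisfied — valid
C: peanut is permitted under the Whole30-style carve-out; nothing else excluded — keep
D: only pecan and water; none excluded — keep
E: peanut is permitted under the Whole30-style carve-out; nothing else excluded — OK
F: vegan, Whole30-style — OK

A, B, C, D, E, F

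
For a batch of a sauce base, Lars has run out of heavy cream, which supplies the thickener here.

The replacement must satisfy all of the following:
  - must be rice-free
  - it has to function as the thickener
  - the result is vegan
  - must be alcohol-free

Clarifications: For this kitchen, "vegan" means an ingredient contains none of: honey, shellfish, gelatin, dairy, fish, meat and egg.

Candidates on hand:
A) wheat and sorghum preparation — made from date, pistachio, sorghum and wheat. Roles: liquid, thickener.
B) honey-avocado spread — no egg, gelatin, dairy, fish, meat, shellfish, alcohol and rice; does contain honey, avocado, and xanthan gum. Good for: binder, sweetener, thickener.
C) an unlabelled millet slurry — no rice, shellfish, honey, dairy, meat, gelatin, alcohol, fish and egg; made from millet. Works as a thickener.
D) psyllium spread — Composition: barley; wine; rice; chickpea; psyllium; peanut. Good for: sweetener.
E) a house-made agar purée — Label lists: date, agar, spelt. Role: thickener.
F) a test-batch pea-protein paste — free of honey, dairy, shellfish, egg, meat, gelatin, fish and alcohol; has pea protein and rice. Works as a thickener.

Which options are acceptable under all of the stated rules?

A, C, E

A: every rule checks out — OK
B: has honey, so not vegan — reject
C: vegan, no alcohol — keep
D: not usable as a thickener; has wine, so not alcohol-free (and 1 more) — reject
E: no alcohol, no rice — OK
F: has rice, so not rice-free — reject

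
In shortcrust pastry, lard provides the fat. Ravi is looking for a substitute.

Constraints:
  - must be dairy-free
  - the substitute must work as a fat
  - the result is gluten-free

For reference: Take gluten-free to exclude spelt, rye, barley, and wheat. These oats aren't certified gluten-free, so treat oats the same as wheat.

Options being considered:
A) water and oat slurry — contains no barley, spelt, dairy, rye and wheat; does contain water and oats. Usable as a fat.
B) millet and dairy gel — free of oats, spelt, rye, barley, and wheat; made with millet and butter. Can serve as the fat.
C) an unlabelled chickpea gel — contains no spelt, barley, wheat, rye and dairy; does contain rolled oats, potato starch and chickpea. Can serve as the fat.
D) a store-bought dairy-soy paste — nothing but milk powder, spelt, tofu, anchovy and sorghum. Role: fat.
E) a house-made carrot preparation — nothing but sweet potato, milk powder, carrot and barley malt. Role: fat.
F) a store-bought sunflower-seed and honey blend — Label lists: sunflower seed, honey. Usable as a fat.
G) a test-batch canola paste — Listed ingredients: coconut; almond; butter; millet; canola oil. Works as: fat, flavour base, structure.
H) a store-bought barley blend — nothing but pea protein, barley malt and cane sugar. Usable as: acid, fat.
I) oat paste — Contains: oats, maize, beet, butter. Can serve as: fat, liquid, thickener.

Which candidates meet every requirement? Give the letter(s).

F

A: has oats, so not gluten-free — out
B: has butter, so not dairy-free — no
C: has rolled oats, so not gluten-free — no
D: has spelt, so not gluten-free; has milk powder, so not dairy-free — reject
E: has barley malt, so not gluten-free; has milk powder, so not dairy-free — no
F: only honey and sunflower seed; none excluded — OK
G: has butter, so not dairy-free — reject
H: has barley malt, so not gluten-free — reject
I: has oats, so not gluten-free; has butter, so not dairy-free — out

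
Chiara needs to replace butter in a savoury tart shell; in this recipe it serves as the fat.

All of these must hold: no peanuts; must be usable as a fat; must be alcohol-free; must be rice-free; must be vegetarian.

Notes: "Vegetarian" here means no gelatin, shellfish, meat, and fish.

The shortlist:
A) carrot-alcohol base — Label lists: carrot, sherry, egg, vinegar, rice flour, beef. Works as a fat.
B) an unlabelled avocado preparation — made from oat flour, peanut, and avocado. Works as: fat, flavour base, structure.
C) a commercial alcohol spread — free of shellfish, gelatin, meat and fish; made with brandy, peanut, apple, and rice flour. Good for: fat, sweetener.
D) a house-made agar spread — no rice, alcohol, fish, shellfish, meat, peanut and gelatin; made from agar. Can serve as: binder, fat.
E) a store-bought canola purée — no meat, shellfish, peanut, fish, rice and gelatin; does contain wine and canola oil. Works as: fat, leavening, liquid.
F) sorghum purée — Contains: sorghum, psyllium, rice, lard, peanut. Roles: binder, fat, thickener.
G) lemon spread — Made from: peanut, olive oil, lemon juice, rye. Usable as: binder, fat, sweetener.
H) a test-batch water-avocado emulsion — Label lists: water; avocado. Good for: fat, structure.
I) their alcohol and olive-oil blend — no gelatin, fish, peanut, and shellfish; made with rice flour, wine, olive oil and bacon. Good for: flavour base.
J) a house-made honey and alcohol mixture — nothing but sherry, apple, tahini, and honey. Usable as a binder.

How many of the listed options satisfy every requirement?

2

A: has beef, so not vegetarian; has rice flour, so not rice-free (and 1 more) — reject
B: has peanut, so not peanut-free — out
C: has peanut, so not peanut-free; has rice flour, so not rice-free (and 1 more) — no
D: no rice, no peanut — OK
E: has wine, so not alcohol-free — out
F: has lard, so not vegetarian; has peanut, so not peanut-free (and 1 more) — no
G: has peanut, so not peanut-free — reject
H: works as a fat, no rice, no peanut — keep
I: not usable as a fat; has bacon, so not vegetarian (and 2 more) — no
J: not usable as a fat; has sherry, so not alcohol-free — reject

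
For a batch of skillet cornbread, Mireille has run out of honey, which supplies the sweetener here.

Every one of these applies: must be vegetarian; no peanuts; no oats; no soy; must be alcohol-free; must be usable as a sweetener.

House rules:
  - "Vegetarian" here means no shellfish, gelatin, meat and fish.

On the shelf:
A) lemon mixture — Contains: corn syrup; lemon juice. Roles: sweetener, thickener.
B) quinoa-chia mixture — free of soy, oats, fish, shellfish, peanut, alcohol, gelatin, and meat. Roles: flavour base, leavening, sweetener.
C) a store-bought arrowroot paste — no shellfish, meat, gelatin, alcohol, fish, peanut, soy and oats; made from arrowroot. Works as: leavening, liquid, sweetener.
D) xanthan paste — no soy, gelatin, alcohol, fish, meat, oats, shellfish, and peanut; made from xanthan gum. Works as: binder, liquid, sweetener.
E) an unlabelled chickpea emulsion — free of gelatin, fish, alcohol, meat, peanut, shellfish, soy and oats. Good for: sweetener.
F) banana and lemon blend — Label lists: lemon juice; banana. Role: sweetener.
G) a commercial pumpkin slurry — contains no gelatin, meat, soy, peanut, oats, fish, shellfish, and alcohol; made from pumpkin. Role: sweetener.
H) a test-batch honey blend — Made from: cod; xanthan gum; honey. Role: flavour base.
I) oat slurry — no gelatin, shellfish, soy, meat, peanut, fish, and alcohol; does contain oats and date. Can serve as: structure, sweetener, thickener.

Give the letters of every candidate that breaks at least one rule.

A: every rule checks out — OK
B: works as a sweetener, no peanut, no oats — valid
C: no alcohol, no soy — keep
D: every rule checks out — keep
E: all constraints satisfied — keep
F: only lemon juice and banana; none excluded — keep
G: works as a sweetener, no peanut, no oats — keep
H: not usable as a sweetener; has cod, so not vegetarian — out
I: has oats, so not oat-free — reject

H, I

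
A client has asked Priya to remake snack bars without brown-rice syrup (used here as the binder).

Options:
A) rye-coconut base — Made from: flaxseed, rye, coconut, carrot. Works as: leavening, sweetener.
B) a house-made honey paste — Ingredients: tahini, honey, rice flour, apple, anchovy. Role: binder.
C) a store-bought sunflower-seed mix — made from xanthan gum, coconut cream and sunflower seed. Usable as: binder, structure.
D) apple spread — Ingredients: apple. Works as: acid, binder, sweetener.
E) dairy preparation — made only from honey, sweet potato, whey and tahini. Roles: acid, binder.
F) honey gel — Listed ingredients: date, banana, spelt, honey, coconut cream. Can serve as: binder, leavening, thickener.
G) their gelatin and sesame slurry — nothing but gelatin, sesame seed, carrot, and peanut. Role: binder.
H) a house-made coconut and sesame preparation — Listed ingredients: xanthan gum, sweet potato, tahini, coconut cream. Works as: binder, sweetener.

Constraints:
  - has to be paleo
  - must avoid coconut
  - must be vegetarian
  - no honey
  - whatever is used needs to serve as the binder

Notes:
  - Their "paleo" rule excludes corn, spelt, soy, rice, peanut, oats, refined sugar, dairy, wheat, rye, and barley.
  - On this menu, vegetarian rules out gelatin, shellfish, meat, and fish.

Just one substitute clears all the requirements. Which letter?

D

A: not usable as a binder; has rye, so not paleo (and 1 more) — out
B: has rice flour, so not paleo; has anchovy, so not vegetarian (and 1 more) — reject
C: has coconut cream, so not coconut-free — reject
D: only apple; none excluded — OK
E: has whey, so not paleo; has honey, so not honey-free — no
F: has spelt, so not paleo; has coconut cream, so not coconut-free (and 1 more) — reject
G: has peanut, so not paleo; has gelatin, so not vegetarian — out
H: has coconut cream, so not coconut-free — no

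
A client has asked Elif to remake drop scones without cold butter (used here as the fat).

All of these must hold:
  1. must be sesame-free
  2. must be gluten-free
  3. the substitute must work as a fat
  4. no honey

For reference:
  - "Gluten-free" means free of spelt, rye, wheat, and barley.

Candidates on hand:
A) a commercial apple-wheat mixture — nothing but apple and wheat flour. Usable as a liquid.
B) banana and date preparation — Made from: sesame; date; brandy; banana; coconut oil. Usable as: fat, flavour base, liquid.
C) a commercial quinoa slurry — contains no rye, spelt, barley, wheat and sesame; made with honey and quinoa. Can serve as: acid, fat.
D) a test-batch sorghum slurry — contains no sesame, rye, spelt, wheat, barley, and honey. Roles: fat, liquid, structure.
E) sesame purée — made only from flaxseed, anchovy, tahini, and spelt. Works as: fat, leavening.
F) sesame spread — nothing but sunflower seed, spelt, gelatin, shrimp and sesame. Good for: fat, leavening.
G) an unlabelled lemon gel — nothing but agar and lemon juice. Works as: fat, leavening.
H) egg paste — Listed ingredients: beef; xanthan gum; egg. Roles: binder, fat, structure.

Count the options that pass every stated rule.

A: not usable as a fat; has wheat flour, so not gluten-free — reject
B: has sesame, so not sesame-free — reject
C: has honey, so not honey-free — reject
D: nothing on the exclusion list — keep
E: has spelt, so not gluten-free; has tahini, so not sesame-free — reject
F: has spelt, so not gluten-free; has sesame, so not sesame-free — out
G: only agar and lemon juice; none excluded — keep
H: works as a fat, no honey, no sesame — valid

3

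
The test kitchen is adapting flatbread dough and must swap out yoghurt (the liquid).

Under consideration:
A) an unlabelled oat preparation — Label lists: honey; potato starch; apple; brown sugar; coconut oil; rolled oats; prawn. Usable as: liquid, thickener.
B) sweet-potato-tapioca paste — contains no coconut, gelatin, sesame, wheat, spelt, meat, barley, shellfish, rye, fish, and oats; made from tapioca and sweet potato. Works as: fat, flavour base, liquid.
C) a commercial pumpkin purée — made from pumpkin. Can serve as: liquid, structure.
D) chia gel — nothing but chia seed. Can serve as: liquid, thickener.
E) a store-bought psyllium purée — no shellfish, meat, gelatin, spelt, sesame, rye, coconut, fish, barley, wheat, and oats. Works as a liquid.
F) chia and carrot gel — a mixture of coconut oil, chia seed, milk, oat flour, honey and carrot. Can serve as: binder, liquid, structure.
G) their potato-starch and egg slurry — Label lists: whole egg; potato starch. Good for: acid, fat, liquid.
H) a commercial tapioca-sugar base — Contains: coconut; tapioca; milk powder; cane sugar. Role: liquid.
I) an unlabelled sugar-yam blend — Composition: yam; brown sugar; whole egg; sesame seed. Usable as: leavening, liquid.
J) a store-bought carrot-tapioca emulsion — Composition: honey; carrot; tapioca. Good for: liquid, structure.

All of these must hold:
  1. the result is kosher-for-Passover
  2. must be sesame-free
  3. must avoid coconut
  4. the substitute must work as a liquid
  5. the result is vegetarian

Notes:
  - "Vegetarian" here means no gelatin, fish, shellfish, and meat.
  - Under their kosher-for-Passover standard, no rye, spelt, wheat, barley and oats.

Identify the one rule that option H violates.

usable as a liquid: satisfied
vegetarian: satisfied
kosher-for-Passover: satisfied
coconut-free: has coconut — fails
sesame-free: satisfied

coconut-free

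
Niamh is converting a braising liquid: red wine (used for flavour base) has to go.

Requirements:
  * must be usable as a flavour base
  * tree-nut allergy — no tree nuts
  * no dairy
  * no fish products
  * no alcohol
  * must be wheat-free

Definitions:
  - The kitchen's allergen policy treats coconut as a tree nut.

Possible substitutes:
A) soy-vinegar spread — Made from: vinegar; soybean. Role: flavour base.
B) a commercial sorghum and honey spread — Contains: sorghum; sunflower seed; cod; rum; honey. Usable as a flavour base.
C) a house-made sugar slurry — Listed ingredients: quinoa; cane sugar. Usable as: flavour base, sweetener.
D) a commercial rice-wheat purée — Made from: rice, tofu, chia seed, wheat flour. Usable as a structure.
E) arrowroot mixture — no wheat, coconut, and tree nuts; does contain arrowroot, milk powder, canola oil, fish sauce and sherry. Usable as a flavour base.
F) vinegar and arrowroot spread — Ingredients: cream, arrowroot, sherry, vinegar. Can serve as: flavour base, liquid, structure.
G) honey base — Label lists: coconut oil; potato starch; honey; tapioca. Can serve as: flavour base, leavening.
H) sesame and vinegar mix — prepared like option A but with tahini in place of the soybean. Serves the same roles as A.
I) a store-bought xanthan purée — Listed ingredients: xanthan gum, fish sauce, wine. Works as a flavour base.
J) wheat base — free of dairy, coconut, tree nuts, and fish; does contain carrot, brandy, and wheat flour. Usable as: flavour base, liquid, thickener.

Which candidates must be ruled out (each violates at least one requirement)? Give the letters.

A: all constraints satisfied — valid
B: has cod, so not fish-free; has rum, so not alcohol-free — out
C: only cane sugar and quinoa; none excluded — valid
D: not usable as a flavour base; has wheat flour, so not wheat-free — no
E: has fish sauce, so not fish-free; has sherry, so not alcohol-free (and 1 more) — out
F: has sherry, so not alcohol-free; has cream, so not dairy-free — no
G: has coconut oil, so not tree-nut-free — no
H: only tahini and vinegar; none excluded — valid
I: has fish sauce, so not fish-free; has wine, so not alcohol-free — out
J: has wheat flour, so not wheat-free; has brandy, so not alcohol-free — reject

B, D, E, F, G, I, J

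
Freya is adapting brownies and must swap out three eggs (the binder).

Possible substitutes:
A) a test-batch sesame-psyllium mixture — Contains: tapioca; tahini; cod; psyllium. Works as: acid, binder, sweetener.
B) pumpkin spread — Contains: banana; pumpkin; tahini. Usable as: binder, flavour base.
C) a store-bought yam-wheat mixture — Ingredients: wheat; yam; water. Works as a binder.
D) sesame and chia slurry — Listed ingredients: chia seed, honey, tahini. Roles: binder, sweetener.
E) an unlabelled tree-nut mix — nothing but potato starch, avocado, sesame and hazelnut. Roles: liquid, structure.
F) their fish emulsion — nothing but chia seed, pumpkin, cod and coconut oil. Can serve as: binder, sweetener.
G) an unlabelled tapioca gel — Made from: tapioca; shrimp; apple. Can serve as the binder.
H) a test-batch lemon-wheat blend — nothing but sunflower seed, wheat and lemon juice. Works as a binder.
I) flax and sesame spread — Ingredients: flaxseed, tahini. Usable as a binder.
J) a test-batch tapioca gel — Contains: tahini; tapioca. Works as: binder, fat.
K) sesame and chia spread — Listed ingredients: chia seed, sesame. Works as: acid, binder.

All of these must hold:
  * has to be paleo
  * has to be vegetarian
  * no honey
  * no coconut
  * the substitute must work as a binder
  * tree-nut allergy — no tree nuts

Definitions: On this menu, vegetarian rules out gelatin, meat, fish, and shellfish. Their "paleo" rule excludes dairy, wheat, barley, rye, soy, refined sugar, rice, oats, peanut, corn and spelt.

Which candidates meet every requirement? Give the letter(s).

A: has cod, so not vegetarian — reject
B: no tree nuts, no coconut — keep
C: has wheat, so not paleo — out
D: has honey, so not honey-free — reject
E: not usable as a binder; has hazelnut, so not tree-nut-free — out
F: has cod, so not vegetarian; has coconut oil, so not coconut-free — out
G: has shrimp, so not vegetarian — reject
H: has wheat, so not paleo — out
I: works as a binder, no tree nuts, no coconut — valid
J: only tahini and tapioca; none excluded — OK
K: works as a binder, paleo, no coconut — keep

B, I, J, K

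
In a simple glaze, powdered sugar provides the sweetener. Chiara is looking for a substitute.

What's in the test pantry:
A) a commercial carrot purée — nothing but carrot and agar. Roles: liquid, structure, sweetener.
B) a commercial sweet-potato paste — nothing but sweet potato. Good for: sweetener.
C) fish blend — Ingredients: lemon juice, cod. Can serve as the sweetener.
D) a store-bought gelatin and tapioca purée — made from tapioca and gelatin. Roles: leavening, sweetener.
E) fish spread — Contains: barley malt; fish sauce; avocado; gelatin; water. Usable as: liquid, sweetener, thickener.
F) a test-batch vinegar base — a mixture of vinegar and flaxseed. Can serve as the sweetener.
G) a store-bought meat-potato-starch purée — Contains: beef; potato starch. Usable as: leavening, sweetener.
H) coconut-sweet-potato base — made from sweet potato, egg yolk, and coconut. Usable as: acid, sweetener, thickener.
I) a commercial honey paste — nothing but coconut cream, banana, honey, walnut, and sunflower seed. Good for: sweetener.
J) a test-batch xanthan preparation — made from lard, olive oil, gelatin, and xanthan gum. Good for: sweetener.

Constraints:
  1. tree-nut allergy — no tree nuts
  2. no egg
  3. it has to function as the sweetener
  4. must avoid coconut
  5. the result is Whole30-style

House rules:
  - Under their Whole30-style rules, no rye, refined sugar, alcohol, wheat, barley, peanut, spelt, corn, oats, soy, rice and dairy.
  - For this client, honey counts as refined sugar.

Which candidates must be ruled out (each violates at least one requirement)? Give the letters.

E, H, I

A: Whole30-style, no egg — valid
B: only sweet potato; none excluded — keep
C: all constraints satisfied — valid
D: all constraints satisfied — OK
E: has barley malt, so not Whole30-style — no
F: every rule checks out — valid
G: no tree nuts, no egg — valid
H: has egg yolk, so not egg-free; has coconut, so not coconut-free — reject
I: has honey, so not Whole30-style; has coconut cream, so not coconut-free (and 1 more) — no
J: gelatin and lard etc. — none of it excluded — OK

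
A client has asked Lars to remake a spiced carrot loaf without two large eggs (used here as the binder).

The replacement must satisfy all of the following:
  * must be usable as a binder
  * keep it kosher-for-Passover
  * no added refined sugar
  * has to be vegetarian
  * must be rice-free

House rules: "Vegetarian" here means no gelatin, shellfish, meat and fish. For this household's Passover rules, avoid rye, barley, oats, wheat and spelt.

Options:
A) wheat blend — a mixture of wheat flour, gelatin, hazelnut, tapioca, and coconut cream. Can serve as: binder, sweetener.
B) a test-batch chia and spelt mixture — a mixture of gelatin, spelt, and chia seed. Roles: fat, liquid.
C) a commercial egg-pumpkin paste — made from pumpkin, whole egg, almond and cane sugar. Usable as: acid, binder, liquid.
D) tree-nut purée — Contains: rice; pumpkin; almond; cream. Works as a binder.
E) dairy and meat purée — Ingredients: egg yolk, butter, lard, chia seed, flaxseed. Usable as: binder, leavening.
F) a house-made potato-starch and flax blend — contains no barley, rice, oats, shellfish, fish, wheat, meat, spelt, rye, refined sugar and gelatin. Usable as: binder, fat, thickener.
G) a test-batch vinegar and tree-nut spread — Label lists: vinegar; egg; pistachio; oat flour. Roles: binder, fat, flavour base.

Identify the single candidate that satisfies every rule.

A: has gelatin, so not vegetarian; has wheat flour, so not kosher-for-Passover — no
B: not usable as a binder; has gelatin, so not vegetarian (and 1 more) — out
C: has cane sugar, so not no-added-sugar — out
D: has rice, so not rice-free — no
E: has lard, so not vegetarian — no
F: all constraints satisfied — OK
G: has oat flour, so not kosher-for-Passover — no

F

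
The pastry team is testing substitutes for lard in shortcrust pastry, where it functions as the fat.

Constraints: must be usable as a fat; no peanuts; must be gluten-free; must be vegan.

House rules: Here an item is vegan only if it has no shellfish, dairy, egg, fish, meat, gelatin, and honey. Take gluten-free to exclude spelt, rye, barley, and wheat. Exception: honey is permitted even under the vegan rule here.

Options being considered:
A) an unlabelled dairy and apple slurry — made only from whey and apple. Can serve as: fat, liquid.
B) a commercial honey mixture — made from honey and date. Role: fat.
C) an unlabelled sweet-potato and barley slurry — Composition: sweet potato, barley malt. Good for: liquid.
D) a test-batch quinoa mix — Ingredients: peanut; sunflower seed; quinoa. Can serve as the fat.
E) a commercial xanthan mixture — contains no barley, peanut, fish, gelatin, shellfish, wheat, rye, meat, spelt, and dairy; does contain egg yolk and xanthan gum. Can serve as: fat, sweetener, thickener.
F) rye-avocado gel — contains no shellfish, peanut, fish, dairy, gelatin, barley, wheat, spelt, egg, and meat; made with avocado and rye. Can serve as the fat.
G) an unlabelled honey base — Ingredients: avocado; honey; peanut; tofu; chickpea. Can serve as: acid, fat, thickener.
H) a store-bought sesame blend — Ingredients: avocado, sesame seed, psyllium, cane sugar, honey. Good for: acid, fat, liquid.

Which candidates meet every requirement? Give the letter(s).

B, H

A: has whey, so not vegan — reject
B: honey is permitted under the vegan carve-out; nothing else excluded — keep
C: not usable as a fat; has barley malt, so not gluten-free — reject
D: has peanut, so not peanut-free — out
E: has egg yolk, so not vegan — reject
F: has rye, so not gluten-free — out
G: has peanut, so not peanut-free — out
H: honey is permitted under the vegan carve-out; nothing else excluded — keep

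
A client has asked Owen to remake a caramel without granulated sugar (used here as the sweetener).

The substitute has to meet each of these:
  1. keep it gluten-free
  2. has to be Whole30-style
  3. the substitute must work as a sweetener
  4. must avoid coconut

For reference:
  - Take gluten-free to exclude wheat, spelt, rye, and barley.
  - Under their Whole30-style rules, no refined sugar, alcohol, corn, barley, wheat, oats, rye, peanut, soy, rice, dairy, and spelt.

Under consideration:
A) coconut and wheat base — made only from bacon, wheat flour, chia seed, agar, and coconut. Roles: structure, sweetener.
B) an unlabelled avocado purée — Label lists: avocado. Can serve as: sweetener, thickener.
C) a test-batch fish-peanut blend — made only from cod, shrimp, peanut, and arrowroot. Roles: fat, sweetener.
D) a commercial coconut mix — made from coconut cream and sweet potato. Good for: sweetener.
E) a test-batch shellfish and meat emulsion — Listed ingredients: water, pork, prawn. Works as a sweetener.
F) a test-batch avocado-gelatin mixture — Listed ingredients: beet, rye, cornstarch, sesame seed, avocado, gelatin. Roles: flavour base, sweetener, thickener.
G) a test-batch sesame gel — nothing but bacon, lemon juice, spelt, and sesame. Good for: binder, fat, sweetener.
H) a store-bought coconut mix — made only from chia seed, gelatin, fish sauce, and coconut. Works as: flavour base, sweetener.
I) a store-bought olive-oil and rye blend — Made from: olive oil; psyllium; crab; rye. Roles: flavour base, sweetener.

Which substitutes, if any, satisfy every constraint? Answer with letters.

A: has wheat flour, so not gluten-free; has wheat flour, so not Whole30-style (and 1 more) — reject
B: only avocado; none excluded — valid
C: has peanut, so not Whole30-style — out
D: has coconut cream, so not coconut-free — reject
E: only pork, prawn, and water; none excluded — OK
F: has rye, so not gluten-free; has cornstarch, so not Whole30-style — reject
G: has spelt, so not gluten-free; has spelt, so not Whole30-style — reject
H: has coconut, so not coconut-free — no
I: has rye, so not gluten-free; has rye, so not Whole30-style — no

B, E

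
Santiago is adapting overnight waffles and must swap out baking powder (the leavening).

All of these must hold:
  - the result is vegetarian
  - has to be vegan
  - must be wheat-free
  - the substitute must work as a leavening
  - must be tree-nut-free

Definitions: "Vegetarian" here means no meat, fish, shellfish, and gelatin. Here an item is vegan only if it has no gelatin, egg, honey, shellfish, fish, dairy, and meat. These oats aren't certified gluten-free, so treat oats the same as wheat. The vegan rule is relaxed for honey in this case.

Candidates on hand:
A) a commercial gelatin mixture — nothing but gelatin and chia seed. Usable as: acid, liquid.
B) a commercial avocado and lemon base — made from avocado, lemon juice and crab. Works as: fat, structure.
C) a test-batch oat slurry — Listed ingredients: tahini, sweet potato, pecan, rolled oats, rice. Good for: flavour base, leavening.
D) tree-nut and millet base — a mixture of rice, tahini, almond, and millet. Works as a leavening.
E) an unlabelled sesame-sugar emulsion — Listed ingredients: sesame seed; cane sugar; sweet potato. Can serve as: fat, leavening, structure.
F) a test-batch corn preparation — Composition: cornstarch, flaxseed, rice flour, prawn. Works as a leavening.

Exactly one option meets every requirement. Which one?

A: not usable as a leavening; has gelatin, so not vegetarian (and 1 more) — no
B: not usable as a leavening; has crab, so not vegetarian (and 1 more) — no
C: has rolled oats, so not wheat-free; has pecan, so not tree-nut-free — no
D: has almond, so not tree-nut-free — reject
E: wheat-free, vegetarian — OK
F: has prawn, so not vegetarian; has prawn, so not vegan — no

E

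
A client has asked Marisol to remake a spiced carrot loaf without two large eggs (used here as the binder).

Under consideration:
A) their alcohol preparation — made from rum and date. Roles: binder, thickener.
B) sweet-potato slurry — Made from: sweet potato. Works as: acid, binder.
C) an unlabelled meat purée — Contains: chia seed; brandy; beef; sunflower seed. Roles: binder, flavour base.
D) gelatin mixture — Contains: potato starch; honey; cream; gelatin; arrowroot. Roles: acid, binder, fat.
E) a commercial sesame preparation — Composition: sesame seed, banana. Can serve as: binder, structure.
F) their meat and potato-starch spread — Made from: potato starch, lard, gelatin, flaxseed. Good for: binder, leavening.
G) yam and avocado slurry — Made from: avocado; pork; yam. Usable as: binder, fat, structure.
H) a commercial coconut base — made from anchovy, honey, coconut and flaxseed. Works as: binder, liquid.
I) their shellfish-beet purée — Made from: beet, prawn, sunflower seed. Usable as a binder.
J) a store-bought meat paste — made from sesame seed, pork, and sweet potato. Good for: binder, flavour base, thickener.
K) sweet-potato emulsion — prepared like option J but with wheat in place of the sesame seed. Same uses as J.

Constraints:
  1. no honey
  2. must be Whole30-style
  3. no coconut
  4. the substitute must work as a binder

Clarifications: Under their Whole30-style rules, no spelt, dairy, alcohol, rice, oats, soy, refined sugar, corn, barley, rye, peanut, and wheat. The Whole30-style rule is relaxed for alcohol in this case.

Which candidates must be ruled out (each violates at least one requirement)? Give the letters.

D, H, K

A: alcohol is permitted under the Whole30-style carve-out; nothing else excluded — OK
B: all constraints satisfied — valid
C: alcohol is permitted under the Whole30-style carve-out; nothing else excluded — OK
D: has cream, so not Whole30-style; has honey, so not honey-free — out
E: all constraints satisfied — keep
F: gelatin and lard etc. — none of it excluded — valid
G: nothing on the exclusion list — keep
H: has honey, so not honey-free; has coconut, so not coconut-free — out
I: only prawn, beet and sunflower seed; none excluded — OK
J: works as a binder, no coconut, no honey — valid
K: has wheat, so not Whole30-style — reject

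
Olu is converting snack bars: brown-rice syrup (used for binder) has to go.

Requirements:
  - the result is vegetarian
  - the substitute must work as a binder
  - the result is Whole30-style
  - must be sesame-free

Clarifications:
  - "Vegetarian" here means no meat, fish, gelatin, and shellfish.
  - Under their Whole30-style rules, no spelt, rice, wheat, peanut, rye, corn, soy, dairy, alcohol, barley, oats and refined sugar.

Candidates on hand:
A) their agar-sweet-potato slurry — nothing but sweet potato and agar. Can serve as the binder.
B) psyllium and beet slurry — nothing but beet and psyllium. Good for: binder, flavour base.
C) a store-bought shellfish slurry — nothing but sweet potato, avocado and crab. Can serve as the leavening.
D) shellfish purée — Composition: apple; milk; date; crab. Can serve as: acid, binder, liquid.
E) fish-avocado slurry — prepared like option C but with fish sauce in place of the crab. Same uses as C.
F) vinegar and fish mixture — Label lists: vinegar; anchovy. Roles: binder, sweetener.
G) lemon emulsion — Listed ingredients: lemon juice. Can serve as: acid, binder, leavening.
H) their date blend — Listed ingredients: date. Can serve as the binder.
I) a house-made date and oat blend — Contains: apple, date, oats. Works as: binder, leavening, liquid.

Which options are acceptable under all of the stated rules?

A, B, G, H

A: only agar and sweet potato; none excluded — OK
B: nothing on the exclusion list — valid
C: not usable as a binder; has crab, so not vegetarian — out
D: has crab, so not vegetarian; has milk, so not Whole30-style — no
E: not usable as a binder; has fish sauce, so not vegetarian — reject
F: has anchovy, so not vegetarian — no
G: only lemon juice; none excluded — valid
H: works as a binder, no sesame, vegetarian — OK
I: has oats, so not Whole30-style — no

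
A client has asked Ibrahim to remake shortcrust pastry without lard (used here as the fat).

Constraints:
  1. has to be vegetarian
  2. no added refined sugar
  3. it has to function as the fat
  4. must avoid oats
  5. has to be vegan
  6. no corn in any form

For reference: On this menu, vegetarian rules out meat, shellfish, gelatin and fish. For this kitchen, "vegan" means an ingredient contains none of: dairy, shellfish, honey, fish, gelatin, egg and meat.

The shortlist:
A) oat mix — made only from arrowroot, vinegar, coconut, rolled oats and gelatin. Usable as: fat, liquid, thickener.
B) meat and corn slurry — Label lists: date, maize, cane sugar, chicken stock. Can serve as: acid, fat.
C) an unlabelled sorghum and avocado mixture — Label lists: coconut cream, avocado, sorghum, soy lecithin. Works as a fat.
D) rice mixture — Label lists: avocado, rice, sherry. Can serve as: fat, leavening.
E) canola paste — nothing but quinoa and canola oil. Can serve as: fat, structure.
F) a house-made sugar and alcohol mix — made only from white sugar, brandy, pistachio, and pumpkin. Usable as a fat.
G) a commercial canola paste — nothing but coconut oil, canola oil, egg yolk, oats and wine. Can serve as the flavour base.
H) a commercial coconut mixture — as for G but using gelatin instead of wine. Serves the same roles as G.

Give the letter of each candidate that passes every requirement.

C, D, E

A: has gelatin, so not vegetarian; has gelatin, so not vegan (and 1 more) — no
B: has chicken stock, so not vegetarian; has chicken stock, so not vegan (and 2 more) — out
C: works as a fat, no oats, no corn — OK
D: no oats, no corn — valid
E: every rule checks out — OK
F: has white sugar, so not no-added-sugar — no
G: not usable as a fat; has egg yolk, so not vegan (and 1 more) — out
H: not usable as a fat; has gelatin, so not vegetarian (and 2 more) — out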